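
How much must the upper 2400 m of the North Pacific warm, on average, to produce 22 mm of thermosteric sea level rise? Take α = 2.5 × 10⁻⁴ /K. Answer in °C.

ΔT = Δh/(αH) = 0.022 / (2.5×10⁻⁴ × 2400) ≈ 0.03667 °C

0.037 °C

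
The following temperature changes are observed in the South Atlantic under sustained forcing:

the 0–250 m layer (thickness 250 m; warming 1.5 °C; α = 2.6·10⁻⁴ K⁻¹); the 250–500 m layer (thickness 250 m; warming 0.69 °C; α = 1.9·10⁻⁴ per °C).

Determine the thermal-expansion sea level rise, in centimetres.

2.6×10⁻⁴ × 250 × 1.5 = 0.09750 m
Layer 2: 0.69 × 250 × 1.9×10⁻⁴ = 0.032775 m
Δh = 0.09750 + 0.032775 = 0.130275 m

Δh ≈ 13.0 cm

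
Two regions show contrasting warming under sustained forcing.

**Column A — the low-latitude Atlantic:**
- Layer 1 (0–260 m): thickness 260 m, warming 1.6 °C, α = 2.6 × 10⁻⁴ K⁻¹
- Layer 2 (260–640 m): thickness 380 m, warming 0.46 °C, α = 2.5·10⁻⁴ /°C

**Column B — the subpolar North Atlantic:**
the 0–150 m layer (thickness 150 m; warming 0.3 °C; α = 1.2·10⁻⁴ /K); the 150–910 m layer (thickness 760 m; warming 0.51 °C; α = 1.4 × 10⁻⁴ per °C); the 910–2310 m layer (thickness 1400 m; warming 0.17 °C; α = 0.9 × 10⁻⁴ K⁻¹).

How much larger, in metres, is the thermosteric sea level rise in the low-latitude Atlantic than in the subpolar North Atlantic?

A 0–260 m: 1.6 × 2.6×10⁻⁴ × 260 = 0.10816 m
A Layer 2: 0.46 × 2.5×10⁻⁴ × 380 = 0.04370 m
A total: 0.15186 m
B Layer 1: 0.3 × 150 × 1.2×10⁻⁴ = 0.00540 m
B Layer 2: 760 × 1.4×10⁻⁴ × 0.51 = 0.054264 m
B 910–2310 m: 1400 × 0.9×10⁻⁴ × 0.17 = 0.02142 m
B total: 0.081084 m
Difference: 0.15186 − 0.081084 = 0.070776 m

0.0708 m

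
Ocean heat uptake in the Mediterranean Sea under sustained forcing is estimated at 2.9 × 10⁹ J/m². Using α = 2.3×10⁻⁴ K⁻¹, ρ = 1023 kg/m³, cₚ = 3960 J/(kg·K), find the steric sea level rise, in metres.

Δh = αQ/(ρcₚ) = 2.3×10⁻⁴ × 2.9×10⁹ / (1023 × 3960) ≈ 0.16465 m

0.165 m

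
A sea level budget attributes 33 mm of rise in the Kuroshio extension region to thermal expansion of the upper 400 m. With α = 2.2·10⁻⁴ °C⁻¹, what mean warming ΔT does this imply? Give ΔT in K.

ΔT ≈ 0.375 K

ΔT = Δh/(αH) = 0.033 / (2.2×10⁻⁴ × 400) = 0.3750 K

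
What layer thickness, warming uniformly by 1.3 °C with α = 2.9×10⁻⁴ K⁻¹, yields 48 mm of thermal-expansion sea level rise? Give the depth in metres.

H = Δh/(αΔT) = 0.048 / (2.9×10⁻⁴ × 1.3) ≈ 127.3 m

H ≈ 130 m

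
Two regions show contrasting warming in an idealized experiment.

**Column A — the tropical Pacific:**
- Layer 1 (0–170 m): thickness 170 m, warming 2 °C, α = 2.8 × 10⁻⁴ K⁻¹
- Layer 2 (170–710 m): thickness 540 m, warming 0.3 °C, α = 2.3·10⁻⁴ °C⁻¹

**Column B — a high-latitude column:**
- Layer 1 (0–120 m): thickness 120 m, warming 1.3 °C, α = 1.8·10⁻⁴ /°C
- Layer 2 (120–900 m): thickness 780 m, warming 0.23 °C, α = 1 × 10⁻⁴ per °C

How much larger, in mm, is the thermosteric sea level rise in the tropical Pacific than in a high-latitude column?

A Layer 1: 170 × 2 × 2.8×10⁻⁴ = 0.09520 m
A Layer 2: 2.3×10⁻⁴ × 0.3 × 540 = 0.03726 m
A total: 0.13246 m
B 0–120 m: 1.8×10⁻⁴ × 120 × 1.3 = 0.02808 m
B 120–900 m: 1×10⁻⁴ × 0.23 × 780 = 0.01794 m
B total: 0.04602 m
Difference: 0.13246 − 0.04602 = 0.08644 m

86.4 mm larger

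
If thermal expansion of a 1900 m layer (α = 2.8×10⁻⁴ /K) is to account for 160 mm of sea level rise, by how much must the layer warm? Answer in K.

0.301 K

ΔT = Δh/(αH) = 0.16 / (2.8×10⁻⁴ × 1900) ≈ 0.3008 K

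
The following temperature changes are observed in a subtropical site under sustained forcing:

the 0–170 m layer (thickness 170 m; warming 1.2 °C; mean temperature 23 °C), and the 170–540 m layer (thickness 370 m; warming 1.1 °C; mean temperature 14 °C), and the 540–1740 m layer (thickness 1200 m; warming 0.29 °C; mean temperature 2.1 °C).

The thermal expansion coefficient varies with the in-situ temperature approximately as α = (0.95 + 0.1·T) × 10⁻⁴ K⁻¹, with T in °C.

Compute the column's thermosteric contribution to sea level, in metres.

Layer 1: α = (0.95 + 0.1×23)×10⁻⁴ = 3.25×10⁻⁴ K⁻¹
Layer 2: α = (0.95 + 0.1×14)×10⁻⁴ = 2.35×10⁻⁴ K⁻¹
Layer 3: α = (0.95 + 0.1×2.1)×10⁻⁴ = 1.16×10⁻⁴ K⁻¹
1.2 × 3.25×10⁻⁴ × 170 = 0.06630 m
170–540 m: 1.1 × 2.35×10⁻⁴ × 370 = 0.095645 m
540–1740 m: 1.16×10⁻⁴ × 0.29 × 1200 = 0.040368 m
Δh = 0.06630 + 0.095645 + 0.040368 = 0.202313 m

0.20 m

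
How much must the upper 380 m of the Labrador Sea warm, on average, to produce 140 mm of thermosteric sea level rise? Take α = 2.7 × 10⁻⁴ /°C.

1.4 °C

ΔT = Δh/(αH) = 0.14 / (2.7×10⁻⁴ × 380) ≈ 1.365 °C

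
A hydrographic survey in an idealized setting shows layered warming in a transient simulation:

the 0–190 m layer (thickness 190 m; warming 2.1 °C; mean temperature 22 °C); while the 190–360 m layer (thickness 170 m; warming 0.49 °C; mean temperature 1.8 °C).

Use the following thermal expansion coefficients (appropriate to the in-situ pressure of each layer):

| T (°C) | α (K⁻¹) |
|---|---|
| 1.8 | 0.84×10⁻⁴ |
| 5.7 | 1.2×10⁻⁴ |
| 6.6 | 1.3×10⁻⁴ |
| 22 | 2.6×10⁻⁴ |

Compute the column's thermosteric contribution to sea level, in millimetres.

Δh ≈ 111 mm

Layer 1 at 22 °C → α = 2.6×10⁻⁴ K⁻¹
Layer 2 at 1.8 °C → α = 0.84×10⁻⁴ K⁻¹
0–190 m: 2.1 × 2.6×10⁻⁴ × 190 = 0.10374 m
190–360 m: 0.49 × 0.84×10⁻⁴ × 170 = 0.0069972 m
Δh = 0.10374 + 0.0069972 = 0.1107372 m ≈ 111 mm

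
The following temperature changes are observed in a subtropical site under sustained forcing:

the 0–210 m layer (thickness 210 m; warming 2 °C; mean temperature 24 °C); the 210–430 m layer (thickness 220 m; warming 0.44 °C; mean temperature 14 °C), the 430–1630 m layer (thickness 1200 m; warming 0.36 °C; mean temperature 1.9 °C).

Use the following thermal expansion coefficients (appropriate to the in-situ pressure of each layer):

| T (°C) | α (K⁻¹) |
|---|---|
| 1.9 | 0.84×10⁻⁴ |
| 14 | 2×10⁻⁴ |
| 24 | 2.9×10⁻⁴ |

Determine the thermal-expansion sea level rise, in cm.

about 18 cm

Layer 1 at 24 °C → α = 2.9×10⁻⁴ K⁻¹
Layer 2 at 14 °C → α = 2×10⁻⁴ K⁻¹
Layer 3 at 1.9 °C → α = 0.84×10⁻⁴ K⁻¹
Layer 1: 210 × 2 × 2.9×10⁻⁴ = 0.12180 m
Layer 2: 220 × 0.44 × 2×10⁻⁴ = 0.01936 m
Layer 3: 0.84×10⁻⁴ × 1200 × 0.36 = 0.036288 m
Δh = 0.12180 + 0.01936 + 0.036288 = 0.177448 m ≈ 18 cm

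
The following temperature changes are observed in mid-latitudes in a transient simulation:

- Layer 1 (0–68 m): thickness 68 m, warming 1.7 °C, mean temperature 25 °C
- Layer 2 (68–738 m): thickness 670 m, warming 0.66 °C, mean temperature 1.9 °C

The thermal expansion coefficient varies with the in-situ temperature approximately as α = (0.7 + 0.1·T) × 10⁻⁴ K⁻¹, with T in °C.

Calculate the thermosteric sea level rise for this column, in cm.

about 7.63 cm

Layer 1: α = (0.7 + 0.1×25)×10⁻⁴ = 3.2×10⁻⁴ K⁻¹
Layer 2: α = (0.7 + 0.1×1.9)×10⁻⁴ = 0.89×10⁻⁴ K⁻¹
Layer 1: 68 × 3.2×10⁻⁴ × 1.7 = 0.036992 m
68–738 m: 670 × 0.66 × 0.89×10⁻⁴ = 0.0393558 m
Δh = 0.036992 + 0.0393558 = 0.0763478 m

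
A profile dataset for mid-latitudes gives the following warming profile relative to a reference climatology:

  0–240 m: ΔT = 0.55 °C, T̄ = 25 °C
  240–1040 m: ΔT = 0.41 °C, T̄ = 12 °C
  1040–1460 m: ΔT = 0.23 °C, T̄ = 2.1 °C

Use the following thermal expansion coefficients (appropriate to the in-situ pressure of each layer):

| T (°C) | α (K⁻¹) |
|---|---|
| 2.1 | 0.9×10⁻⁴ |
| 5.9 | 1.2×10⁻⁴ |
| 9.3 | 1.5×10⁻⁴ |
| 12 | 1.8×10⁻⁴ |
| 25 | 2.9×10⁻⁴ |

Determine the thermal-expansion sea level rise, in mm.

Layer 1 at 25 °C → α = 2.9×10⁻⁴ K⁻¹
Layer 2 at 12 °C → α = 1.8×10⁻⁴ K⁻¹
Layer 3 at 2.1 °C → α = 0.9×10⁻⁴ K⁻¹
0–240 m: 240 × 2.9×10⁻⁴ × 0.55 = 0.03828 m
240–1040 m: 800 × 1.8×10⁻⁴ × 0.41 = 0.05904 m
0.23 × 420 × 0.9×10⁻⁴ = 0.008694 m
Δh = 0.03828 + 0.05904 + 0.008694 = 0.106014 m

Δh = 106 mm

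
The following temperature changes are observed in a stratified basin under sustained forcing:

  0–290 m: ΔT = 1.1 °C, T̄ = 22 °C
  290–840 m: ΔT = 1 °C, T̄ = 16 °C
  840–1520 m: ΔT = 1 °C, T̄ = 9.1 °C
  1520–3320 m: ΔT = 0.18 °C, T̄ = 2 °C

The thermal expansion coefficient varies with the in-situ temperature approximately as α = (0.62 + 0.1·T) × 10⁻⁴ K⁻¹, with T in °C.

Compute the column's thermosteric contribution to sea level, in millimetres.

Layer 1: α = (0.62 + 0.1×22)×10⁻⁴ = 2.82×10⁻⁴ K⁻¹
Layer 2: α = (0.62 + 0.1×16)×10⁻⁴ = 2.22×10⁻⁴ K⁻¹
Layer 3: α = (0.62 + 0.1×9.1)×10⁻⁴ = 1.53×10⁻⁴ K⁻¹
Layer 4: α = (0.62 + 0.1×2)×10⁻⁴ = 0.82×10⁻⁴ K⁻¹
0–290 m: 2.82×10⁻⁴ × 1.1 × 290 = 0.089958 m
Layer 2: 550 × 2.22×10⁻⁴ × 1 = 0.12210 m
1 × 1.53×10⁻⁴ × 680 = 0.10404 m
Layer 4: 0.82×10⁻⁴ × 1800 × 0.18 = 0.026568 m
Δh = 0.089958 + 0.12210 + 0.10404 + 0.026568 = 0.342666 m ≈ 343 mm

343 mm of thermosteric rise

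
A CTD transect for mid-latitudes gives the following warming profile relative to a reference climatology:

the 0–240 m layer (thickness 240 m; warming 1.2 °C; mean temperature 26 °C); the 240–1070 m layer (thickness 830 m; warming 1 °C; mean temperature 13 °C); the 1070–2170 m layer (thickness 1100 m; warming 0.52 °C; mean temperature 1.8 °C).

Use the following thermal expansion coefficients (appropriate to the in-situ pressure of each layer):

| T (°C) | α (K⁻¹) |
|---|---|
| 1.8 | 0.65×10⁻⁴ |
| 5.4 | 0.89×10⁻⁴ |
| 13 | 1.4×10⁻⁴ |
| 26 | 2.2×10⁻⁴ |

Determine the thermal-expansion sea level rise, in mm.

Δh = 217 mm

Layer 1 at 26 °C → α = 2.2×10⁻⁴ K⁻¹
Layer 2 at 13 °C → α = 1.4×10⁻⁴ K⁻¹
Layer 3 at 1.8 °C → α = 0.65×10⁻⁴ K⁻¹
240 × 1.2 × 2.2×10⁻⁴ = 0.06336 m
240–1070 m: 1.4×10⁻⁴ × 830 × 1 = 0.11620 m
1070–2170 m: 0.52 × 0.65×10⁻⁴ × 1100 = 0.03718 m
Δh = 0.06336 + 0.11620 + 0.03718 = 0.21674 m ≈ 217 mm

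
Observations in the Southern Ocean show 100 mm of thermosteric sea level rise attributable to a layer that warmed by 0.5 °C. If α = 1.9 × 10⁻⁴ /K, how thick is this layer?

H = Δh/(αΔT) = 0.1 / (1.9×10⁻⁴ × 0.5) ≈ 1053 m

about 1050 m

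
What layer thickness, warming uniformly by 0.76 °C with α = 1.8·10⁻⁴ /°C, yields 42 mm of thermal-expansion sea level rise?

H ≈ 310 m

H = Δh/(αΔT) = 0.042 / (1.8×10⁻⁴ × 0.76) ≈ 307.0 m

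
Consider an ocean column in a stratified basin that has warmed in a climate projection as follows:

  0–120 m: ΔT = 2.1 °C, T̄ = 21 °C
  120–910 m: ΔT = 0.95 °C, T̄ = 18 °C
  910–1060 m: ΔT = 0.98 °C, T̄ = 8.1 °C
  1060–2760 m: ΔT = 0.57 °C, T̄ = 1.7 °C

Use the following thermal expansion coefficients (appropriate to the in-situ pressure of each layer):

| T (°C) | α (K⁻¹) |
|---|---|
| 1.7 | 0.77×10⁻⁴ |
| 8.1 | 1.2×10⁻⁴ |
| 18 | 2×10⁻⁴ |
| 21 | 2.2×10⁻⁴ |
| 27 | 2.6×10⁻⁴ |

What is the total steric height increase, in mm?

Layer 1 at 21 °C → α = 2.2×10⁻⁴ K⁻¹
Layer 2 at 18 °C → α = 2×10⁻⁴ K⁻¹
Layer 3 at 8.1 °C → α = 1.2×10⁻⁴ K⁻¹
Layer 4 at 1.7 °C → α = 0.77×10⁻⁴ K⁻¹
Layer 1: 2.2×10⁻⁴ × 120 × 2.1 = 0.05544 m
120–910 m: 2×10⁻⁴ × 0.95 × 790 = 0.15010 m
1.2×10⁻⁴ × 0.98 × 150 = 0.01764 m
1060–2760 m: 1700 × 0.77×10⁻⁴ × 0.57 = 0.074613 m
Δh = 0.05544 + 0.15010 + 0.01764 + 0.074613 = 0.297793 m

about 298 mm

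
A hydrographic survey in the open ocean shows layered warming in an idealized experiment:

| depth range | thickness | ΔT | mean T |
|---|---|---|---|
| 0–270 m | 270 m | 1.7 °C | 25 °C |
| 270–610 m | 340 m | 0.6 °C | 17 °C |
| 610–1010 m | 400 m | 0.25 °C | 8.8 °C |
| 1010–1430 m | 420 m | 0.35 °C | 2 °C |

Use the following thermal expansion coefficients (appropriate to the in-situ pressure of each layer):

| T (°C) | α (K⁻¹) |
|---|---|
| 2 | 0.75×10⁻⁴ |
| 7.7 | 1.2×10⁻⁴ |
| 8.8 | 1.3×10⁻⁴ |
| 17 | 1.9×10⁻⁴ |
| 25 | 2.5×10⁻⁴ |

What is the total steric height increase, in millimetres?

Layer 1 at 25 °C → α = 2.5×10⁻⁴ K⁻¹
Layer 2 at 17 °C → α = 1.9×10⁻⁴ K⁻¹
Layer 3 at 8.8 °C → α = 1.3×10⁻⁴ K⁻¹
Layer 4 at 2 °C → α = 0.75×10⁻⁴ K⁻¹
Layer 1: 1.7 × 270 × 2.5×10⁻⁴ = 0.11475 m
Layer 2: 340 × 1.9×10⁻⁴ × 0.6 = 0.03876 m
Layer 3: 1.3×10⁻⁴ × 400 × 0.25 = 0.01300 m
420 × 0.35 × 0.75×10⁻⁴ = 0.011025 m
Δh = 0.11475 + 0.03876 + 0.01300 + 0.011025 = 0.177535 m ≈ 180 mm

180 mm of thermosteric rise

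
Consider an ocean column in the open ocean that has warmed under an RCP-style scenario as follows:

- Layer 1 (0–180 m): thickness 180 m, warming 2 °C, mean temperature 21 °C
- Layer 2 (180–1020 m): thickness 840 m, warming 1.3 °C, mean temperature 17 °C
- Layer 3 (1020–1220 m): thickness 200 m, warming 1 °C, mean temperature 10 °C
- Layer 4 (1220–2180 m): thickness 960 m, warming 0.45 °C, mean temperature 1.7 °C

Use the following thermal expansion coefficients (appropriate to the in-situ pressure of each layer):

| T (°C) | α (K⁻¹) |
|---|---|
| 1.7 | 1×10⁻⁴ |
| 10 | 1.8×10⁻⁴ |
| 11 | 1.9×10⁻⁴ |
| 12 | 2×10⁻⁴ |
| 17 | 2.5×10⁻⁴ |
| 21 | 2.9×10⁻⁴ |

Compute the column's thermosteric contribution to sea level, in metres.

Layer 1 at 21 °C → α = 2.9×10⁻⁴ K⁻¹
Layer 2 at 17 °C → α = 2.5×10⁻⁴ K⁻¹
Layer 3 at 10 °C → α = 1.8×10⁻⁴ K⁻¹
Layer 4 at 1.7 °C → α = 1×10⁻⁴ K⁻¹
Layer 1: 2.9×10⁻⁴ × 180 × 2 = 0.10440 m
2.5×10⁻⁴ × 1.3 × 840 = 0.27300 m
1020–1220 m: 1.8×10⁻⁴ × 1 × 200 = 0.03600 m
1220–2180 m: 1×10⁻⁴ × 960 × 0.45 = 0.04320 m
Δh = 0.10440 + 0.27300 + 0.03600 + 0.04320 = 0.45660 m ≈ 0.457 m

0.457 m of thermosteric rise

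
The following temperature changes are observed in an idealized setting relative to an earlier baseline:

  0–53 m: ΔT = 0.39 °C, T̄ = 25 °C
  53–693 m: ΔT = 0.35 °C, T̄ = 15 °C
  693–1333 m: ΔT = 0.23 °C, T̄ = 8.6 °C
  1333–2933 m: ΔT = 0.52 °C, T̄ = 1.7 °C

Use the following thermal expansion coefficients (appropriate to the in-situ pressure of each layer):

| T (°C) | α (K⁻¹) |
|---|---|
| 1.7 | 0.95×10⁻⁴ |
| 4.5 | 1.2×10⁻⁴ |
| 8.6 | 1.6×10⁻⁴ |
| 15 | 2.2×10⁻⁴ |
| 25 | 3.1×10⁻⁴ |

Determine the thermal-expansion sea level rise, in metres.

Layer 1 at 25 °C → α = 3.1×10⁻⁴ K⁻¹
Layer 2 at 15 °C → α = 2.2×10⁻⁴ K⁻¹
Layer 3 at 8.6 °C → α = 1.6×10⁻⁴ K⁻¹
Layer 4 at 1.7 °C → α = 0.95×10⁻⁴ K⁻¹
0–53 m: 0.39 × 3.1×10⁻⁴ × 53 = 0.0064077 m
53–693 m: 640 × 2.2×10⁻⁴ × 0.35 = 0.04928 m
693–1333 m: 640 × 0.23 × 1.6×10⁻⁴ = 0.023552 m
0.52 × 0.95×10⁻⁴ × 1600 = 0.07904 m
Δh = 0.0064077 + 0.04928 + 0.023552 + 0.07904 = 0.1582797 m

Δh = 0.158 m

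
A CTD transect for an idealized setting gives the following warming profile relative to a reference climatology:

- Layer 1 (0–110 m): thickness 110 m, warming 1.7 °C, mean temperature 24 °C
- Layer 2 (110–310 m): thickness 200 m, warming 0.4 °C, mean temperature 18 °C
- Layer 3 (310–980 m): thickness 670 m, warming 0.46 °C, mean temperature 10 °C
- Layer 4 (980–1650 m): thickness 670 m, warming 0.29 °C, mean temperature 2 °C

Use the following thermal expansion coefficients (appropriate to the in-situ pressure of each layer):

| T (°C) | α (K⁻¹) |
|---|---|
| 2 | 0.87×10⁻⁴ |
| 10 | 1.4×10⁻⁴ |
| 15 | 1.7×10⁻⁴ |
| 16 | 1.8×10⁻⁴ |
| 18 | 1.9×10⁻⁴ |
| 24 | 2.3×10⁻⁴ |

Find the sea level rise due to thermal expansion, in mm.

Δh ≈ 118 mm

Layer 1 at 24 °C → α = 2.3×10⁻⁴ K⁻¹
Layer 2 at 18 °C → α = 1.9×10⁻⁴ K⁻¹
Layer 3 at 10 °C → α = 1.4×10⁻⁴ K⁻¹
Layer 4 at 2 °C → α = 0.87×10⁻⁴ K⁻¹
Layer 1: 2.3×10⁻⁴ × 110 × 1.7 = 0.04301 m
0.4 × 200 × 1.9×10⁻⁴ = 0.01520 m
Layer 3: 0.46 × 670 × 1.4×10⁻⁴ = 0.043148 m
Layer 4: 0.29 × 670 × 0.87×10⁻⁴ = 0.0169041 m
Δh = 0.04301 + 0.01520 + 0.043148 + 0.0169041 = 0.1182621 m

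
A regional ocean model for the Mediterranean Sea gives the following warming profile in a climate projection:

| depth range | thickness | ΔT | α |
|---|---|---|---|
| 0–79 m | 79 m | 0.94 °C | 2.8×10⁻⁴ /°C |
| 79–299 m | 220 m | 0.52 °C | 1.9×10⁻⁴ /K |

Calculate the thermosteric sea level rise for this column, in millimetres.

42.5 mm of thermosteric rise

2.8×10⁻⁴ × 0.94 × 79 = 0.0207928 m
220 × 1.9×10⁻⁴ × 0.52 = 0.021736 m
Δh = 0.0207928 + 0.021736 = 0.0425288 m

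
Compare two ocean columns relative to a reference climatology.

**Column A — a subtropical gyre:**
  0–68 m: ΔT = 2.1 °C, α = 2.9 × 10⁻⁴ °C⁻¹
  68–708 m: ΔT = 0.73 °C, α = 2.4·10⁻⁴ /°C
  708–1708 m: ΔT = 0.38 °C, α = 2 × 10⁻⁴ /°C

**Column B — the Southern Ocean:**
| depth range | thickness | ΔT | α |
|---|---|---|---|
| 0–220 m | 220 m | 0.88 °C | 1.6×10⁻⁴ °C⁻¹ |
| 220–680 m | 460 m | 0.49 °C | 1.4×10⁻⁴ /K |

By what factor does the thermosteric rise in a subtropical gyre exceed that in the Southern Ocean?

A 0–68 m: 68 × 2.1 × 2.9×10⁻⁴ = 0.041412 m
A Layer 2: 2.4×10⁻⁴ × 640 × 0.73 = 0.112128 m
A Layer 3: 0.38 × 1000 × 2×10⁻⁴ = 0.07600 m
A total: 0.22954 m
B Layer 1: 1.6×10⁻⁴ × 220 × 0.88 = 0.030976 m
B Layer 2: 0.49 × 1.4×10⁻⁴ × 460 = 0.031556 m
B total: 0.062532 m
Ratio: 0.22954 / 0.062532 ≈ 3.671

≈ 3.7×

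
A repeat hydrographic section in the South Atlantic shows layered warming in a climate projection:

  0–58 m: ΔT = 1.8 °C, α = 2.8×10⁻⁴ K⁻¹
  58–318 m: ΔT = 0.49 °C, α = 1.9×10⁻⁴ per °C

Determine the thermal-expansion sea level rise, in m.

0–58 m: 58 × 1.8 × 2.8×10⁻⁴ = 0.029232 m
Layer 2: 260 × 1.9×10⁻⁴ × 0.49 = 0.024206 m
Δh = 0.029232 + 0.024206 = 0.053438 m ≈ 0.0534 m

Δh ≈ 0.0534 m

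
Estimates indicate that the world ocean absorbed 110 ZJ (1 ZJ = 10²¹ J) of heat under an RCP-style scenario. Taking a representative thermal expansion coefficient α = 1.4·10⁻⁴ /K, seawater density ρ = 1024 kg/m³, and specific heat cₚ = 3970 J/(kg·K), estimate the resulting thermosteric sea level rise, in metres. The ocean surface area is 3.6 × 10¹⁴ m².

0.0105 m

Per unit area: Q = 110×10²¹ / (3.6×10¹⁴) ≈ 3.056×10⁸ J/m²
Δh = αQ/(ρcₚ) = 1.4×10⁻⁴ × 3.056×10⁸ / (1024 × 3970) ≈ 0.010524 m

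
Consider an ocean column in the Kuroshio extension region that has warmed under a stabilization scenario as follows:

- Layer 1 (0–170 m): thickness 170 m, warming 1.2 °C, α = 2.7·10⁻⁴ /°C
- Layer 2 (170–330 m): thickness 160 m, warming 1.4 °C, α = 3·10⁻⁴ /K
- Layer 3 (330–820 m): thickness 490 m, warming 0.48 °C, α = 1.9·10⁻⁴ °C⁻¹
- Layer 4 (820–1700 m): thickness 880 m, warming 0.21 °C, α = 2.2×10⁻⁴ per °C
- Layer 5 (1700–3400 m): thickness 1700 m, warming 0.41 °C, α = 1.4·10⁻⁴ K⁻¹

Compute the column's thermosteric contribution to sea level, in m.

Δh ≈ 0.31 m

170 × 2.7×10⁻⁴ × 1.2 = 0.05508 m
Layer 2: 1.4 × 160 × 3×10⁻⁴ = 0.06720 m
490 × 1.9×10⁻⁴ × 0.48 = 0.044688 m
Layer 4: 2.2×10⁻⁴ × 880 × 0.21 = 0.040656 m
1.4×10⁻⁴ × 0.41 × 1700 = 0.09758 m
Δh = 0.05508 + 0.06720 + 0.044688 + 0.040656 + 0.09758 = 0.305204 m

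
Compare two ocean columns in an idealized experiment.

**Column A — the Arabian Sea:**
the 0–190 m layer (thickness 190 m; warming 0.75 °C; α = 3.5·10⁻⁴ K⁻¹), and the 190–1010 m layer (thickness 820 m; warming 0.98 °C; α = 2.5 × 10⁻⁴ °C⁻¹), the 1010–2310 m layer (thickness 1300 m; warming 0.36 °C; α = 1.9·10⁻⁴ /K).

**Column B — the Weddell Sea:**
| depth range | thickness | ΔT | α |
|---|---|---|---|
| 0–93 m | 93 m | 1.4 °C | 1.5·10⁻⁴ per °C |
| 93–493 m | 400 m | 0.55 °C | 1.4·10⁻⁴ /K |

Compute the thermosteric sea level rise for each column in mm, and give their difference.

A 190 × 3.5×10⁻⁴ × 0.75 = 0.049875 m
A 190–1010 m: 0.98 × 2.5×10⁻⁴ × 820 = 0.20090 m
A 1010–2310 m: 0.36 × 1300 × 1.9×10⁻⁴ = 0.08892 m
A total: 0.339695 m
B Layer 1: 1.4 × 1.5×10⁻⁴ × 93 = 0.01953 m
B 93–493 m: 1.4×10⁻⁴ × 400 × 0.55 = 0.03080 m
B total: 0.05033 m
Difference: 0.339695 − 0.05033 = 0.289365 m

Δh_A ≈ 340 mm, Δh_B ≈ 50 mm; difference ≈ 290 mm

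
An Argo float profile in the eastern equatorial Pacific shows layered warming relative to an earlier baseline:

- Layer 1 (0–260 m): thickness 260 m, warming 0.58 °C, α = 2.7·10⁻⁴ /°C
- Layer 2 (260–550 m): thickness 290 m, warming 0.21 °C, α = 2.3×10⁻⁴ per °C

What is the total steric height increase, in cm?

0–260 m: 0.58 × 2.7×10⁻⁴ × 260 = 0.040716 m
2.3×10⁻⁴ × 290 × 0.21 = 0.014007 m
Δh = 0.040716 + 0.014007 = 0.054723 m ≈ 5.5 cm

Δh = 5.5 cm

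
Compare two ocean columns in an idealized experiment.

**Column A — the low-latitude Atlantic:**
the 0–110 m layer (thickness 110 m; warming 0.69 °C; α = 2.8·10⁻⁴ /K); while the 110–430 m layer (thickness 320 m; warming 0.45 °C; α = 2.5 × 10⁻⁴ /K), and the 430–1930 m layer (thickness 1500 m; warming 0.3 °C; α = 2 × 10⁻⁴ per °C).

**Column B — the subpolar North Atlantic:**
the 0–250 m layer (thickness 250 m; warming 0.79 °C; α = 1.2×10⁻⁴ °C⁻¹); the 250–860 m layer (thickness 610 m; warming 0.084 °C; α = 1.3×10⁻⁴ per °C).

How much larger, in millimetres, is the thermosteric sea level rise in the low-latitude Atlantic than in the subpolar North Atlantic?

A 110 × 0.69 × 2.8×10⁻⁴ = 0.021252 m
A Layer 2: 320 × 2.5×10⁻⁴ × 0.45 = 0.03600 m
A Layer 3: 1500 × 2×10⁻⁴ × 0.3 = 0.09000 m
A total: 0.147252 m
B Layer 1: 250 × 0.79 × 1.2×10⁻⁴ = 0.02370 m
B Layer 2: 1.3×10⁻⁴ × 610 × 0.084 = 0.0066612 m
B total: 0.0303612 m
Difference: 0.147252 − 0.0303612 = 0.1168908 m

117 mm larger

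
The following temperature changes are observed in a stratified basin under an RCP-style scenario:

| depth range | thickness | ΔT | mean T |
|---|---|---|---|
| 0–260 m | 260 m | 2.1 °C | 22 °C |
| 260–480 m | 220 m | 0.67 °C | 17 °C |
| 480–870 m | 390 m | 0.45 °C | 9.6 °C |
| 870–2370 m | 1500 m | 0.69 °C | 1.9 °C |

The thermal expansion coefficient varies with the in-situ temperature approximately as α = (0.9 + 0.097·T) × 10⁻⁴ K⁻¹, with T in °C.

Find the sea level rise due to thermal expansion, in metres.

0.348 m of thermosteric rise

Layer 1: α = (0.9 + 0.097×22)×10⁻⁴ = 3.034×10⁻⁴ K⁻¹
Layer 2: α = (0.9 + 0.097×17)×10⁻⁴ = 2.549×10⁻⁴ K⁻¹
Layer 3: α = (0.9 + 0.097×9.6)×10⁻⁴ = 1.8312×10⁻⁴ K⁻¹
Layer 4: α = (0.9 + 0.097×1.9)×10⁻⁴ = 1.0843×10⁻⁴ K⁻¹
0–260 m: 3.034×10⁻⁴ × 2.1 × 260 = 0.1656564 m
260–480 m: 2.549×10⁻⁴ × 220 × 0.67 = 0.03757226 m
0.45 × 1.8312×10⁻⁴ × 390 = 0.03213756 m
Layer 4: 1500 × 0.69 × 1.0843×10⁻⁴ = 0.11222505 m
Δh = 0.1656564 + 0.03757226 + 0.03213756 + 0.11222505 = 0.34759127 m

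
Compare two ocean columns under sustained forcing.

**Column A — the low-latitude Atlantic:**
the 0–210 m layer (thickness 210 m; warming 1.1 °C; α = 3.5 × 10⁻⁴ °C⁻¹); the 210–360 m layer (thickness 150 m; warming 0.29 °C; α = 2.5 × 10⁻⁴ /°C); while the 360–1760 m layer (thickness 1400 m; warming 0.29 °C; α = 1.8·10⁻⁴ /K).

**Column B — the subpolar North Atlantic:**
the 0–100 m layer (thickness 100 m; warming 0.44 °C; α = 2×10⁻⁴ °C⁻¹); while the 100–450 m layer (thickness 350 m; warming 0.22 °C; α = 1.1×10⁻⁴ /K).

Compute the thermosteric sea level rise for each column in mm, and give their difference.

Δh_A ≈ 165 mm, Δh_B ≈ 17.3 mm; difference ≈ 148 mm

A 0–210 m: 1.1 × 3.5×10⁻⁴ × 210 = 0.08085 m
A 210–360 m: 0.29 × 2.5×10⁻⁴ × 150 = 0.010875 m
A 360–1760 m: 1.8×10⁻⁴ × 1400 × 0.29 = 0.07308 m
A total: 0.164805 m
B 100 × 0.44 × 2×10⁻⁴ = 0.00880 m
B 100–450 m: 0.22 × 350 × 1.1×10⁻⁴ = 0.00847 m
B total: 0.01727 m
Difference: 0.164805 − 0.01727 = 0.147535 m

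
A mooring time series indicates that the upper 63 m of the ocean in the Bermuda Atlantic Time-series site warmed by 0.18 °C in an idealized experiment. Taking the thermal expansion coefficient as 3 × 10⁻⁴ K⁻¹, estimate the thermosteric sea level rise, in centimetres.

Δh = αΔT·H = 3×10⁻⁴ × 0.18 × 63 = 0.003402 m

Δh ≈ 0.34 cm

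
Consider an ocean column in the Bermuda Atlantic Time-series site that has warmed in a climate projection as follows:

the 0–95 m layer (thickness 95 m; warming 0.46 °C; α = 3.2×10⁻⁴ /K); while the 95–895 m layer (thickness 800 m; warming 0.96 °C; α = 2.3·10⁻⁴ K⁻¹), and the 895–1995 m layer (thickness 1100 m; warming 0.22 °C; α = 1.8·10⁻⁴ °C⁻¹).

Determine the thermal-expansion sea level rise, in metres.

0–95 m: 0.46 × 3.2×10⁻⁴ × 95 = 0.013984 m
2.3×10⁻⁴ × 0.96 × 800 = 0.17664 m
895–1995 m: 1100 × 0.22 × 1.8×10⁻⁴ = 0.04356 m
Δh = 0.013984 + 0.17664 + 0.04356 = 0.234184 m

Δh ≈ 0.234 m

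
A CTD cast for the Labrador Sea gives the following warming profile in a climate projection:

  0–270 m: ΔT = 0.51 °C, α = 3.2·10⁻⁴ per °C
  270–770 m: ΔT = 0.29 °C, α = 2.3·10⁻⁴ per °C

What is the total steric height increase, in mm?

Δh = 77.4 mm

Layer 1: 3.2×10⁻⁴ × 270 × 0.51 = 0.044064 m
Layer 2: 2.3×10⁻⁴ × 500 × 0.29 = 0.03335 m
Δh = 0.044064 + 0.03335 = 0.077414 m ≈ 77.4 mm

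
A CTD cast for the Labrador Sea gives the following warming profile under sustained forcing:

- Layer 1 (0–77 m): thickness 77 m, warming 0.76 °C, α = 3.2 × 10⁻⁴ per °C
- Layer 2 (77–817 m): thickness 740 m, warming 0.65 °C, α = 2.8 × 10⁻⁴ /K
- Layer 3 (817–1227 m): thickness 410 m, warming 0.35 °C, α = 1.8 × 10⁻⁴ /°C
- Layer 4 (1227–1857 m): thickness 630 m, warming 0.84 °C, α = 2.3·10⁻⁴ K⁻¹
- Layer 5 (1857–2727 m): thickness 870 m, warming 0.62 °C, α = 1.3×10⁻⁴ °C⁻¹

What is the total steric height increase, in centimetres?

37.1 cm of thermosteric rise

Layer 1: 0.76 × 3.2×10⁻⁴ × 77 = 0.0187264 m
0.65 × 740 × 2.8×10⁻⁴ = 0.13468 m
0.35 × 1.8×10⁻⁴ × 410 = 0.02583 m
Layer 4: 2.3×10⁻⁴ × 630 × 0.84 = 0.121716 m
1857–2727 m: 1.3×10⁻⁴ × 870 × 0.62 = 0.070122 m
Δh = 0.0187264 + 0.13468 + 0.02583 + 0.121716 + 0.070122 = 0.3710744 m ≈ 37.1 cm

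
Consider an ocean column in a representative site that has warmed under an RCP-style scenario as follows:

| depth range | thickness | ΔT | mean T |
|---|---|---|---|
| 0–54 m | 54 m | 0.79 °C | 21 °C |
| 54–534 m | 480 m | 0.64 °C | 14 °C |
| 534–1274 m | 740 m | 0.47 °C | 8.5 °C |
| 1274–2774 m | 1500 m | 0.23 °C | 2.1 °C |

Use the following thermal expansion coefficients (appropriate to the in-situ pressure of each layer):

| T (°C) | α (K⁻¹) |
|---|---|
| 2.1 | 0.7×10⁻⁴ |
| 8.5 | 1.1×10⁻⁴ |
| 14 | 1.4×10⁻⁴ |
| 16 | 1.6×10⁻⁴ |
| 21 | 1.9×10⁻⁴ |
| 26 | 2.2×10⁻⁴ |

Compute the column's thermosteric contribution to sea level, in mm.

Layer 1 at 21 °C → α = 1.9×10⁻⁴ K⁻¹
Layer 2 at 14 °C → α = 1.4×10⁻⁴ K⁻¹
Layer 3 at 8.5 °C → α = 1.1×10⁻⁴ K⁻¹
Layer 4 at 2.1 °C → α = 0.7×10⁻⁴ K⁻¹
54 × 1.9×10⁻⁴ × 0.79 = 0.0081054 m
480 × 0.64 × 1.4×10⁻⁴ = 0.043008 m
534–1274 m: 0.47 × 740 × 1.1×10⁻⁴ = 0.038258 m
1500 × 0.23 × 0.7×10⁻⁴ = 0.02415 m
Δh = 0.0081054 + 0.043008 + 0.038258 + 0.02415 = 0.1135214 m ≈ 110 mm

about 110 mm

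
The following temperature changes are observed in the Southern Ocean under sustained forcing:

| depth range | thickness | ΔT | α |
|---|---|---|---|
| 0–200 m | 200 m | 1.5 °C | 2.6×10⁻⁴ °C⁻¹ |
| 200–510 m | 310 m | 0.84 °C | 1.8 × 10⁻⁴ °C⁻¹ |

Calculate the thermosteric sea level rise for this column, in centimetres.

about 12.5 cm

1.5 × 2.6×10⁻⁴ × 200 = 0.07800 m
310 × 0.84 × 1.8×10⁻⁴ = 0.046872 m
Δh = 0.07800 + 0.046872 = 0.124872 m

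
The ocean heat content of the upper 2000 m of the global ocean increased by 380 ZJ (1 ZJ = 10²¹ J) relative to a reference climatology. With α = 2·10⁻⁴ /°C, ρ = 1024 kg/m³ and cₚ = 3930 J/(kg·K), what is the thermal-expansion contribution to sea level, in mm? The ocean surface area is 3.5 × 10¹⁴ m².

Δh = 54 mm

Per unit area: Q = 380×10²¹ / (3.5×10¹⁴) ≈ 1.086×10⁹ J/m²
Δh = αQ/(ρcₚ) = 2×10⁻⁴ × 1.086×10⁹ / (1024 × 3930) ≈ 0.053972 m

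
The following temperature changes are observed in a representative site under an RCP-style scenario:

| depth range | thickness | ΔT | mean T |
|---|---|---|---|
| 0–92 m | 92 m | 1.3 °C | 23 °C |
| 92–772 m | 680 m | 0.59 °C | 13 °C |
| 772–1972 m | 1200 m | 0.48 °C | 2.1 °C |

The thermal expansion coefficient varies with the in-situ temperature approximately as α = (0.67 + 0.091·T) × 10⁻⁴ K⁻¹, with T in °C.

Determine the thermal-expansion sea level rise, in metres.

Layer 1: α = (0.67 + 0.091×23)×10⁻⁴ = 2.763×10⁻⁴ K⁻¹
Layer 2: α = (0.67 + 0.091×13)×10⁻⁴ = 1.853×10⁻⁴ K⁻¹
Layer 3: α = (0.67 + 0.091×2.1)×10⁻⁴ = 0.8611×10⁻⁴ K⁻¹
Layer 1: 92 × 2.763×10⁻⁴ × 1.3 = 0.03304548 m
92–772 m: 1.853×10⁻⁴ × 680 × 0.59 = 0.07434236 m
1200 × 0.48 × 0.8611×10⁻⁴ = 0.04959936 m
Δh = 0.03304548 + 0.07434236 + 0.04959936 = 0.1569872 m

0.157 m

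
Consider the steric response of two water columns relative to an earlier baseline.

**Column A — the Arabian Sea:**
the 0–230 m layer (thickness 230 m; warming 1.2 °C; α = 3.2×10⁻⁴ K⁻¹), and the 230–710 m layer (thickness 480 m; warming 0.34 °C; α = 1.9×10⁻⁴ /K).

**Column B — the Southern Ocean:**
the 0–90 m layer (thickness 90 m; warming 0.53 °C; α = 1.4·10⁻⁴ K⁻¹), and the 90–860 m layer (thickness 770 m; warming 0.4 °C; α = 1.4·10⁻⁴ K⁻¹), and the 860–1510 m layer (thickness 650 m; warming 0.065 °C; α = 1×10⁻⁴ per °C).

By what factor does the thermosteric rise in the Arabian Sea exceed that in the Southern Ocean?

A Layer 1: 230 × 3.2×10⁻⁴ × 1.2 = 0.08832 m
A 480 × 1.9×10⁻⁴ × 0.34 = 0.031008 m
A total: 0.119328 m
B Layer 1: 1.4×10⁻⁴ × 90 × 0.53 = 0.006678 m
B Layer 2: 1.4×10⁻⁴ × 770 × 0.4 = 0.04312 m
B 860–1510 m: 650 × 1×10⁻⁴ × 0.065 = 0.004225 m
B total: 0.054023 m
Ratio: 0.119328 / 0.054023 ≈ 2.209

≈ 2.21×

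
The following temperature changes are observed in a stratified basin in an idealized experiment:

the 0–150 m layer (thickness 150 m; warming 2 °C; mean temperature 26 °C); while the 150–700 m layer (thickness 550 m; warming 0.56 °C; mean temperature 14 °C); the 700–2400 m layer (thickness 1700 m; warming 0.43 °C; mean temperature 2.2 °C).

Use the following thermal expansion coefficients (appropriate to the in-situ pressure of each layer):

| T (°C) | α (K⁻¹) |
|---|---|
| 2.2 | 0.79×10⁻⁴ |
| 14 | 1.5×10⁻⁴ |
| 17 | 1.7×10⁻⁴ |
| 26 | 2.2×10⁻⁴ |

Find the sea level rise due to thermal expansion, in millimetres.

Layer 1 at 26 °C → α = 2.2×10⁻⁴ K⁻¹
Layer 2 at 14 °C → α = 1.5×10⁻⁴ K⁻¹
Layer 3 at 2.2 °C → α = 0.79×10⁻⁴ K⁻¹
Layer 1: 150 × 2 × 2.2×10⁻⁴ = 0.06600 m
550 × 0.56 × 1.5×10⁻⁴ = 0.04620 m
700–2400 m: 0.79×10⁻⁴ × 0.43 × 1700 = 0.057749 m
Δh = 0.06600 + 0.04620 + 0.057749 = 0.169949 m ≈ 170 mm

Δh ≈ 170 mm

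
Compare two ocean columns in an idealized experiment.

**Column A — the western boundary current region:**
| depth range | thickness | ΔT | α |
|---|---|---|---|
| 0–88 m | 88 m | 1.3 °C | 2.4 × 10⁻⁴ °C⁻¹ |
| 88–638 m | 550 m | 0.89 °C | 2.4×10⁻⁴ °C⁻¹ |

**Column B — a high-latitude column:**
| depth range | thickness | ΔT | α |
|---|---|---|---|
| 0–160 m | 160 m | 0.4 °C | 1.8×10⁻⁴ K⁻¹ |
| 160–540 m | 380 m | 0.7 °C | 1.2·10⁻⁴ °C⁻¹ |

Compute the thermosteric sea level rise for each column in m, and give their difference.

Δh_A ≈ 0.14 m, Δh_B ≈ 0.043 m; difference ≈ 0.10 m

A 0–88 m: 2.4×10⁻⁴ × 88 × 1.3 = 0.027456 m
A Layer 2: 0.89 × 550 × 2.4×10⁻⁴ = 0.11748 m
A total: 0.144936 m
B 0–160 m: 0.4 × 1.8×10⁻⁴ × 160 = 0.01152 m
B Layer 2: 0.7 × 380 × 1.2×10⁻⁴ = 0.03192 m
B total: 0.04344 m
Difference: 0.144936 − 0.04344 = 0.101496 m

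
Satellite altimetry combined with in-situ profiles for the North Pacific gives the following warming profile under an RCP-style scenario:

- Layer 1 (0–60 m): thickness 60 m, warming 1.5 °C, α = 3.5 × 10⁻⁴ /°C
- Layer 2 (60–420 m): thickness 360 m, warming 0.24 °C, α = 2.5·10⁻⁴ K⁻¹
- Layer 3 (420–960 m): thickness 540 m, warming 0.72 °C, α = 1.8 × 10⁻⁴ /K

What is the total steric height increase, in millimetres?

Layer 1: 1.5 × 60 × 3.5×10⁻⁴ = 0.03150 m
Layer 2: 360 × 2.5×10⁻⁴ × 0.24 = 0.02160 m
Layer 3: 0.72 × 1.8×10⁻⁴ × 540 = 0.069984 m
Δh = 0.03150 + 0.02160 + 0.069984 = 0.123084 m ≈ 123 mm

Δh ≈ 123 mm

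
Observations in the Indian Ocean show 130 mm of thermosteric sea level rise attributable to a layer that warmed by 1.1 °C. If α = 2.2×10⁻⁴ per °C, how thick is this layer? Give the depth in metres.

H ≈ 540 m

H = Δh/(αΔT) = 0.13 / (2.2×10⁻⁴ × 1.1) ≈ 537.2 m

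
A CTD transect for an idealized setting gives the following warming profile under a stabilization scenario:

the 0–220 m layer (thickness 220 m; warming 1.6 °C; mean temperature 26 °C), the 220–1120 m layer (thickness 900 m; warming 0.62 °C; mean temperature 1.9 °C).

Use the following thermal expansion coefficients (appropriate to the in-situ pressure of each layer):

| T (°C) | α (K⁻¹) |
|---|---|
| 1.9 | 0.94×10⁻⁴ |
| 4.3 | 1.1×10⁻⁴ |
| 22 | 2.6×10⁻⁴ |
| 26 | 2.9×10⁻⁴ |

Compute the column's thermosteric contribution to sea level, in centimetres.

15 cm of thermosteric rise

Layer 1 at 26 °C → α = 2.9×10⁻⁴ K⁻¹
Layer 2 at 1.9 °C → α = 0.94×10⁻⁴ K⁻¹
0–220 m: 2.9×10⁻⁴ × 220 × 1.6 = 0.10208 m
220–1120 m: 900 × 0.62 × 0.94×10⁻⁴ = 0.052452 m
Δh = 0.10208 + 0.052452 = 0.154532 m ≈ 15 cm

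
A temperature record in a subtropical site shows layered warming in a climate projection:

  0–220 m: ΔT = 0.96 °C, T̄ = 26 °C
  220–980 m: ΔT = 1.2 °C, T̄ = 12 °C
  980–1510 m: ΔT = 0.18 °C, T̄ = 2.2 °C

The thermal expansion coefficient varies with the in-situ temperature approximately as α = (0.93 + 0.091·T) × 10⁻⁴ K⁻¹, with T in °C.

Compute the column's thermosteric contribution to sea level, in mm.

Layer 1: α = (0.93 + 0.091×26)×10⁻⁴ = 3.296×10⁻⁴ K⁻¹
Layer 2: α = (0.93 + 0.091×12)×10⁻⁴ = 2.022×10⁻⁴ K⁻¹
Layer 3: α = (0.93 + 0.091×2.2)×10⁻⁴ = 1.1302×10⁻⁴ K⁻¹
Layer 1: 220 × 3.296×10⁻⁴ × 0.96 = 0.06961152 m
Layer 2: 1.2 × 2.022×10⁻⁴ × 760 = 0.1844064 m
Layer 3: 0.18 × 530 × 1.1302×10⁻⁴ = 0.010782108 m
Δh = 0.06961152 + 0.1844064 + 0.010782108 = 0.264800028 m ≈ 265 mm

265 mm of thermosteric rise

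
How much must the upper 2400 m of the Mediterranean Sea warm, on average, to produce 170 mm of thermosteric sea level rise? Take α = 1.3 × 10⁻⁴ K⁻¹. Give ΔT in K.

about 0.54 K

ΔT = Δh/(αH) = 0.17 / (1.3×10⁻⁴ × 2400) ≈ 0.5449 K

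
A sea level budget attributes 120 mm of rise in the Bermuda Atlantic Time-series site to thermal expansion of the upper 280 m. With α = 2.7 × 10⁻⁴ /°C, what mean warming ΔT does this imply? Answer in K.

about 1.59 K

ΔT = Δh/(αH) = 0.12 / (2.7×10⁻⁴ × 280) ≈ 1.587 K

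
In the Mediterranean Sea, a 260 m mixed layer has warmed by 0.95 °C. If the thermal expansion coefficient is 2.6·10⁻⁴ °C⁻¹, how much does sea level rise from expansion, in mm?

Δh = αΔT·H = 2.6×10⁻⁴ × 0.95 × 260 = 0.06422 m

Δh ≈ 64.2 mm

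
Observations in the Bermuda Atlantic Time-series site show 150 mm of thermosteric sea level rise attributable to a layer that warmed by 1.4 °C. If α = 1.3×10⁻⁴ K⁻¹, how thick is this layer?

824 m

H = Δh/(αΔT) = 0.15 / (1.3×10⁻⁴ × 1.4) ≈ 824.2 m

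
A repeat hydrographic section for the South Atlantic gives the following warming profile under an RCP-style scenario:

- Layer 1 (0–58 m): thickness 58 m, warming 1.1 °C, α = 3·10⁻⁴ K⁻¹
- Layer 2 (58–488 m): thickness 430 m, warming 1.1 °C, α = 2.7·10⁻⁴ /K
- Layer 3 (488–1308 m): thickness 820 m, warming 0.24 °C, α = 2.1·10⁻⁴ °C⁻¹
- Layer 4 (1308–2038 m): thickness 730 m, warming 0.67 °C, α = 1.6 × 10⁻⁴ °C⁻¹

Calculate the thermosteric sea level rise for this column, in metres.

0–58 m: 1.1 × 3×10⁻⁴ × 58 = 0.01914 m
58–488 m: 1.1 × 430 × 2.7×10⁻⁴ = 0.12771 m
0.24 × 2.1×10⁻⁴ × 820 = 0.041328 m
Layer 4: 0.67 × 1.6×10⁻⁴ × 730 = 0.078256 m
Δh = 0.01914 + 0.12771 + 0.041328 + 0.078256 = 0.266434 m

Δh ≈ 0.266 m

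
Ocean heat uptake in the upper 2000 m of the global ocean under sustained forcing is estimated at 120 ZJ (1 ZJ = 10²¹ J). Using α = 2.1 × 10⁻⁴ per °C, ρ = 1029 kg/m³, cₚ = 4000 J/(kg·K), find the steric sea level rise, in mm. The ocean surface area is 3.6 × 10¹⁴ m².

17.0 mm

Per unit area: Q = 120×10²¹ / (3.6×10¹⁴) ≈ 3.333×10⁸ J/m²
Δh = αQ/(ρcₚ) = 2.1×10⁻⁴ × 3.333×10⁸ / (1029 × 4000) ≈ 0.017005 m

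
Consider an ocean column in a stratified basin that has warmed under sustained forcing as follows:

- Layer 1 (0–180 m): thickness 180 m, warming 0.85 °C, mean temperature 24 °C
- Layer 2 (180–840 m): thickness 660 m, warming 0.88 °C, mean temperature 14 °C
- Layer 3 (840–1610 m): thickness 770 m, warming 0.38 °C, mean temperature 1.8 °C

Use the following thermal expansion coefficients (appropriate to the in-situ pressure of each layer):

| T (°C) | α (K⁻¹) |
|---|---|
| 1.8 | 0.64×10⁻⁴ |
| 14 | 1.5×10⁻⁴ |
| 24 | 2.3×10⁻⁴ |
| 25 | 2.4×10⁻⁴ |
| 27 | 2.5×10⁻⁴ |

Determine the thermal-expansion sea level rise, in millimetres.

Layer 1 at 24 °C → α = 2.3×10⁻⁴ K⁻¹
Layer 2 at 14 °C → α = 1.5×10⁻⁴ K⁻¹
Layer 3 at 1.8 °C → α = 0.64×10⁻⁴ K⁻¹
Layer 1: 2.3×10⁻⁴ × 180 × 0.85 = 0.03519 m
180–840 m: 0.88 × 660 × 1.5×10⁻⁴ = 0.08712 m
840–1610 m: 0.64×10⁻⁴ × 0.38 × 770 = 0.0187264 m
Δh = 0.03519 + 0.08712 + 0.0187264 = 0.1410364 m ≈ 140 mm

Δh ≈ 140 mm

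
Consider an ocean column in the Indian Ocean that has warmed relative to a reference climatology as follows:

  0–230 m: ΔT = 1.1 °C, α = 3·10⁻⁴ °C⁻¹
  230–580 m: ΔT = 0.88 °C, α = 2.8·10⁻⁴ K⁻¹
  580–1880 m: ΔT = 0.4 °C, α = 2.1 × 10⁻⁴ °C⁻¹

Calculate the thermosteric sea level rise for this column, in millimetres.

0–230 m: 3×10⁻⁴ × 1.1 × 230 = 0.07590 m
350 × 0.88 × 2.8×10⁻⁴ = 0.08624 m
580–1880 m: 0.4 × 1300 × 2.1×10⁻⁴ = 0.10920 m
Δh = 0.07590 + 0.08624 + 0.10920 = 0.27134 m ≈ 271 mm

Δh = 271 mm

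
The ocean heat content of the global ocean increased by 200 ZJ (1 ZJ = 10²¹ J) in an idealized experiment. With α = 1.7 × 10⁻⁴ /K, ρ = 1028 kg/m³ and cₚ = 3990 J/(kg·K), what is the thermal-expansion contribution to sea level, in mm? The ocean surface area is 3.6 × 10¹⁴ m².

Per unit area: Q = 200×10²¹ / (3.6×10¹⁴) ≈ 5.556×10⁸ J/m²
Δh = αQ/(ρcₚ) = 1.7×10⁻⁴ × 5.556×10⁸ / (1028 × 3990) ≈ 0.023027 m

23.0 mm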